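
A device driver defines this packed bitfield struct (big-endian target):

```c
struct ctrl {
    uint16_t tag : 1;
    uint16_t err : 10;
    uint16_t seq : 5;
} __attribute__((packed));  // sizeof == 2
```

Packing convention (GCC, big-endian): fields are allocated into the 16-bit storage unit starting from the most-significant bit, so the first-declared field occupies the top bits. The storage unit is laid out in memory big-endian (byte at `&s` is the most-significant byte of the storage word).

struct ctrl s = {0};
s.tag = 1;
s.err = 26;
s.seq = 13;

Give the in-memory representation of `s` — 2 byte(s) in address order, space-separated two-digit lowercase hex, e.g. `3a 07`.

tag:1 = 1 → 0x1 << 15 → word 0x8000
err:10 = 26 → 0x1a << 5 → word 0x8340
seq:5 = 13 → 0xd << 0 → word 0x834d
word = 0x834d → big-endian bytes:
  [0]=0x83  [1]=0x4d

83 4d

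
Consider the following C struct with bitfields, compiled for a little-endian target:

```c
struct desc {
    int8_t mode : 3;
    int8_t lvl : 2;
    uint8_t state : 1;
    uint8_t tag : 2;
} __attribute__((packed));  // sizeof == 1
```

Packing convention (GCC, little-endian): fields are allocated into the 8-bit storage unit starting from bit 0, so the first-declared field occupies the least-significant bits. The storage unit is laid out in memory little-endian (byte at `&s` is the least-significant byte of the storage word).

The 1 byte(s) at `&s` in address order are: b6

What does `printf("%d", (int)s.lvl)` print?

-2

[0]=0xb6 (little-endian) → word 0xb6
mode:3 @ bit 0 → (0xb6>>0)&0x7 = 0x6
lvl:2 @ bit 3 → (0xb6>>3)&0x3 = 0x2  ←
state:1 @ bit 5 → (0xb6>>5)&0x1 = 0x1
tag:2 @ bit 6 → (0xb6>>6)&0x3 = 0x2
lvl signed 2b, MSB=1: 2 - 4 = -2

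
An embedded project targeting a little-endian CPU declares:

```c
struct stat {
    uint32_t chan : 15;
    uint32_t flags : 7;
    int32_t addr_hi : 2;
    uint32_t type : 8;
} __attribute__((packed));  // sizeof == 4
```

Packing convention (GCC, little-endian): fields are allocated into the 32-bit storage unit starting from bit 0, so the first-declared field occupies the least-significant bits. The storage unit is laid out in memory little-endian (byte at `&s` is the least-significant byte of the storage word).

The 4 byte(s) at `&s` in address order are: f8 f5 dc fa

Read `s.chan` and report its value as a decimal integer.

[0]=0xf8 [1]=0xf5 [2]=0xdc [3]=0xfa (little-endian) → word 0xfadcf5f8
chan [0+:15] = (word>>0) & 0x7fff = 30200  ←
flags [15+:7] = (word>>15) & 0x7f = 57
addr_hi [22+:2] = (word>>22) & 0x3 = 3
type [24+:8] = (word>>24) & 0xff = 250

30200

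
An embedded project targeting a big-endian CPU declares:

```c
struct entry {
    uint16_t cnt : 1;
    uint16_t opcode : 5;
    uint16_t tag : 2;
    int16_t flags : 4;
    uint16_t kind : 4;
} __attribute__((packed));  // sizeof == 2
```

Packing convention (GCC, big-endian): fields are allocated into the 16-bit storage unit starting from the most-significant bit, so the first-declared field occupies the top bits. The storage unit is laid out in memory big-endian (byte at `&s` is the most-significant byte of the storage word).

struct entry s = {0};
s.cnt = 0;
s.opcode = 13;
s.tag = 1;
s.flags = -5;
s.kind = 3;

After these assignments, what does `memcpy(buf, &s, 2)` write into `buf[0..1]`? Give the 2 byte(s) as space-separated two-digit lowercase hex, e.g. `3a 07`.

35 b3

cnt (1b) val=0 bits=0x0 at bit 15: 0x0000
opcode (5b) val=13 bits=0xd at bit 10: 0x3400
tag (2b) val=1 bits=0x1 at bit 8: 0x3500
flags (4b) val=-5 bits=0xb at bit 4: 0x35b0
kind (4b) val=3 bits=0x3 at bit 0: 0x35b3
word = 0x35b3 → big-endian bytes:
  [0]=0x35  [1]=0xb3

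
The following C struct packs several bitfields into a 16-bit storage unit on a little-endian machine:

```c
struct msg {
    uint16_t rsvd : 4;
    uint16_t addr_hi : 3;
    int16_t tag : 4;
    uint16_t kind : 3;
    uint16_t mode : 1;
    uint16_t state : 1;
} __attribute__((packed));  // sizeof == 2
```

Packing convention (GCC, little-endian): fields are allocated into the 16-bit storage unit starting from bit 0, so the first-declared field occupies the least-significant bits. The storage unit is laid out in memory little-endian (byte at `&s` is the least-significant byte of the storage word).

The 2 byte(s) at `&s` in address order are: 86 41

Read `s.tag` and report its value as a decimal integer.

[0]=0x86 [1]=0x41 (little-endian) → word 0x4186
rsvd:4 @ bit 0 → (0x4186>>0)&0xf = 0x6
addr_hi:3 @ bit 4 → (0x4186>>4)&0x7 = 0x0
tag:4 @ bit 7 → (0x4186>>7)&0xf = 0x3  ←
kind:3 @ bit 11 → (0x4186>>11)&0x7 = 0x0
mode:1 @ bit 14 → (0x4186>>14)&0x1 = 0x1
state:1 @ bit 15 → (0x4186>>15)&0x1 = 0x0
tag signed 4b, MSB=0: value = 3

3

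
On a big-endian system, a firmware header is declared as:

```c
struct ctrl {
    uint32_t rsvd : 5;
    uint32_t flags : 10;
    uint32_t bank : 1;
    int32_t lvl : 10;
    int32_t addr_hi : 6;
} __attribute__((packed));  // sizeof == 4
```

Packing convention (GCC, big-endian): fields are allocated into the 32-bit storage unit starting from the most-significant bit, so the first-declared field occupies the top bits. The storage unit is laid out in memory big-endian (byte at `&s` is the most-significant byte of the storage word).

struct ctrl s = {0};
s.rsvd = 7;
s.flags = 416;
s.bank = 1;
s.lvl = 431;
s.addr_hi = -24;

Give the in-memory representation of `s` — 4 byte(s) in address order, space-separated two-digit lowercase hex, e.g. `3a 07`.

rsvd (5b) val=7 bits=0x7 at bit 27: 0x38000000
flags (10b) val=416 bits=0x1a0 at bit 17: 0x3b400000
bank (1b) val=1 bits=0x1 at bit 16: 0x3b410000
lvl (10b) val=431 bits=0x1af at bit 6: 0x3b416bc0
addr_hi (6b) val=-24 bits=0x28 at bit 0: 0x3b416be8
word = 0x3b416be8 → big-endian bytes:
  [0]=0x3b  [1]=0x41  [2]=0x6b  [3]=0xe8

3b 41 6b e8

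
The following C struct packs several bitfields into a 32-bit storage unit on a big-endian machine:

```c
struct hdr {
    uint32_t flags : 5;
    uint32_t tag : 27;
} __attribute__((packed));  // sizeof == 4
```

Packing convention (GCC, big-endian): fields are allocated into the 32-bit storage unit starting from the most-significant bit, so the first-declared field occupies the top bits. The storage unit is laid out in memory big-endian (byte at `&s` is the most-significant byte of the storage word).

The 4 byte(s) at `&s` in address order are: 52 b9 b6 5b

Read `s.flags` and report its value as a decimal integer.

[0]=0x52 [1]=0xb9 [2]=0xb6 [3]=0x5b (big-endian) → word 0x52b9b65b
flags:5 @ bit 27 → (0x52b9b65b>>27)&0x1f = 0xa  ←
tag:27 @ bit 0 → (0x52b9b65b>>0)&0x7ffffff = 0x2b9b65b

10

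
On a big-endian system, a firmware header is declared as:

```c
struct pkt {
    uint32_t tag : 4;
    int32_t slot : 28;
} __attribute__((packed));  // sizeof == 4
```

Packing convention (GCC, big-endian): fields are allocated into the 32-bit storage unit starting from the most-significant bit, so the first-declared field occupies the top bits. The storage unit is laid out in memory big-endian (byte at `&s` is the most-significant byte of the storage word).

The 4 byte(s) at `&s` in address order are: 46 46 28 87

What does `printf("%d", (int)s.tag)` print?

[0]=0x46 [1]=0x46 [2]=0x28 [3]=0x87 (big-endian) → word 0x46462887
tag:4 @ bit 28 → (0x46462887>>28)&0xf = 0x4  ←
slot:28 @ bit 0 → (0x46462887>>0)&0xfffffff = 0x6462887

4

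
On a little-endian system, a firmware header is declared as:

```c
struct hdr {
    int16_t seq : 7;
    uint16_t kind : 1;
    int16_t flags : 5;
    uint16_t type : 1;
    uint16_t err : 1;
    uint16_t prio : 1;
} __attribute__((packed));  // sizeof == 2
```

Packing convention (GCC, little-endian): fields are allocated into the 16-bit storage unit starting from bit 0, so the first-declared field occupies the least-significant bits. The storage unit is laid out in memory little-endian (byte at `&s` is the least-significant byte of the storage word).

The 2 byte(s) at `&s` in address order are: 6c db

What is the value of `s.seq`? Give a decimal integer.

-20

[0]=0x6c [1]=0xdb (little-endian) → word 0xdb6c
seq:7 @ bit 0 → (0xdb6c>>0)&0x7f = 0x6c  ←
kind:1 @ bit 7 → (0xdb6c>>7)&0x1 = 0x0
flags:5 @ bit 8 → (0xdb6c>>8)&0x1f = 0x1b
type:1 @ bit 13 → (0xdb6c>>13)&0x1 = 0x0
err:1 @ bit 14 → (0xdb6c>>14)&0x1 = 0x1
prio:1 @ bit 15 → (0xdb6c>>15)&0x1 = 0x1
seq signed 7b, MSB=1: 108 - 128 = -20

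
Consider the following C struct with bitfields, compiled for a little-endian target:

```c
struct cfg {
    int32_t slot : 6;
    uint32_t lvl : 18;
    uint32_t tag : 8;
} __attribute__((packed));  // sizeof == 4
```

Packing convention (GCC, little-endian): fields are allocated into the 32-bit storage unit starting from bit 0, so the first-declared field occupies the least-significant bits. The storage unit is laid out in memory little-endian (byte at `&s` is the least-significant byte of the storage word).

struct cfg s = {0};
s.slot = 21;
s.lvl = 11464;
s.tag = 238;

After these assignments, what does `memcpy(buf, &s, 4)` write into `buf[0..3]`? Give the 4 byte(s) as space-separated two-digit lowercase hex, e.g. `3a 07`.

15 32 0b ee

slot:6 = 21 → 0x15 << 0 → word 0x00000015
lvl:18 = 11464 → 0x2cc8 << 6 → word 0x000b3215
tag:8 = 238 → 0xee << 24 → word 0xee0b3215
word = 0xee0b3215 → little-endian bytes:
  [0]=0x15  [1]=0x32  [2]=0x0b  [3]=0xee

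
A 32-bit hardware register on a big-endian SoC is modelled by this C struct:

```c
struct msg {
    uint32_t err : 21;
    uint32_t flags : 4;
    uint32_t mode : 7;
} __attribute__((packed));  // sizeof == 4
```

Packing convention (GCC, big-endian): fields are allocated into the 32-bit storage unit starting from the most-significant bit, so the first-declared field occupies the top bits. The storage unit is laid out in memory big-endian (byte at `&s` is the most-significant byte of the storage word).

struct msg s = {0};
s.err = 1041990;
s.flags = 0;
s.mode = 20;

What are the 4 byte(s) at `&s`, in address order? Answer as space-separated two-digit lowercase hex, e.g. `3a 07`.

7f 32 30 14

err:21 = 1041990 → 0xfe646 << 11 → word 0x7f323000
flags:4 = 0 → 0x0 << 7 → word 0x7f323000
mode:7 = 20 → 0x14 << 0 → word 0x7f323014
word = 0x7f323014 → big-endian bytes:
  [0]=0x7f  [1]=0x32  [2]=0x30  [3]=0x14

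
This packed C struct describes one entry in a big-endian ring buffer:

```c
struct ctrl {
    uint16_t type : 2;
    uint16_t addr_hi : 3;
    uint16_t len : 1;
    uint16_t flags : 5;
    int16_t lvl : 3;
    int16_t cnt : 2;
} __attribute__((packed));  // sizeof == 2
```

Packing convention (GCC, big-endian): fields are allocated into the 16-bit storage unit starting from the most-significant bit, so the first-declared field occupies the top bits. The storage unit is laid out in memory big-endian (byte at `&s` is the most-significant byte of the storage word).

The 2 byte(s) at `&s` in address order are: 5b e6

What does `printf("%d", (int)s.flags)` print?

31

[0]=0x5b [1]=0xe6 (big-endian) → word 0x5be6
type:2 @ bit 14 → (0x5be6>>14)&0x3 = 0x1
addr_hi:3 @ bit 11 → (0x5be6>>11)&0x7 = 0x3
len:1 @ bit 10 → (0x5be6>>10)&0x1 = 0x0
flags:5 @ bit 5 → (0x5be6>>5)&0x1f = 0x1f  ←
lvl:3 @ bit 2 → (0x5be6>>2)&0x7 = 0x1
cnt:2 @ bit 0 → (0x5be6>>0)&0x3 = 0x2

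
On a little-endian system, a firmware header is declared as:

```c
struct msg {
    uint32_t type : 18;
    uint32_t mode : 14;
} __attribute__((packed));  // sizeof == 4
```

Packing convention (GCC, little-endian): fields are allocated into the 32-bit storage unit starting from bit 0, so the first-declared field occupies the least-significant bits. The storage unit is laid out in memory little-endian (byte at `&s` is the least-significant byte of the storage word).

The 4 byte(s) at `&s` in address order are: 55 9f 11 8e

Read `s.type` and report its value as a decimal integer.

[0]=0x55 [1]=0x9f [2]=0x11 [3]=0x8e (little-endian) → word 0x8e119f55
type:18 @ bit 0 → (0x8e119f55>>0)&0x3ffff = 0x19f55  ←
mode:14 @ bit 18 → (0x8e119f55>>18)&0x3fff = 0x2384

106325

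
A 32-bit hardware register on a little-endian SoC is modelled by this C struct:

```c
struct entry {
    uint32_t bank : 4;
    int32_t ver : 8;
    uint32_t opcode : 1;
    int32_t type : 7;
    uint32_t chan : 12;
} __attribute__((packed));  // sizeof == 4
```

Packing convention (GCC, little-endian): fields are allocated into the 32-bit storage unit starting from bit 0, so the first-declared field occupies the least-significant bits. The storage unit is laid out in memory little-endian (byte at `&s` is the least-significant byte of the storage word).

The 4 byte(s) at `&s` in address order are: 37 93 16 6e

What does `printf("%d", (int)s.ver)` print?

51

[0]=0x37 [1]=0x93 [2]=0x16 [3]=0x6e (little-endian) → word 0x6e169337
bank [0+:4] = (word>>0) & 0xf = 7
ver [4+:8] = (word>>4) & 0xff = 51  ←
opcode [12+:1] = (word>>12) & 0x1 = 1
type [13+:7] = (word>>13) & 0x7f = 52
chan [20+:12] = (word>>20) & 0xfff = 1761
ver signed 8b, MSB=0: value = 51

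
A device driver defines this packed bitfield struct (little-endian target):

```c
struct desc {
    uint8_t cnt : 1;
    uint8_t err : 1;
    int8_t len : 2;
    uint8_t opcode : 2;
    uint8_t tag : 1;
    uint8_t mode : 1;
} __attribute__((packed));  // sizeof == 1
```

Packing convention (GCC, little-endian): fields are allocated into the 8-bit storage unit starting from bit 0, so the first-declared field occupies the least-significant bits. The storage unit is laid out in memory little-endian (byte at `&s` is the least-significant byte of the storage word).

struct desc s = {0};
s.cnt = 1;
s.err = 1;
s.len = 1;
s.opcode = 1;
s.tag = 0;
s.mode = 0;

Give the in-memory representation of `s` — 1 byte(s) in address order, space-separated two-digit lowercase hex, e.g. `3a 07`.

17

cnt (1b) val=1 bits=0x1 at bit 0: 0x01
err (1b) val=1 bits=0x1 at bit 1: 0x03
len (2b) val=1 bits=0x1 at bit 2: 0x07
opcode (2b) val=1 bits=0x1 at bit 4: 0x17
tag (1b) val=0 bits=0x0 at bit 6: 0x17
mode (1b) val=0 bits=0x0 at bit 7: 0x17
word = 0x17 → little-endian bytes:
  [0]=0x17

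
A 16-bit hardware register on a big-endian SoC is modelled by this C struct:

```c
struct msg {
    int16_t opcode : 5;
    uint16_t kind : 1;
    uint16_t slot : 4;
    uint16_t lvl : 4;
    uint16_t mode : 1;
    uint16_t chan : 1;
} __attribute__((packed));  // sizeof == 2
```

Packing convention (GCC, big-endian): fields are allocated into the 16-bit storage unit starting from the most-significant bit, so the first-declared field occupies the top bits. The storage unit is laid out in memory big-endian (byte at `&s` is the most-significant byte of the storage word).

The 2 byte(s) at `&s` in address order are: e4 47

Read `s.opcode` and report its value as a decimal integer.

[0]=0xe4 [1]=0x47 (big-endian) → word 0xe447
opcode [11+:5] = (word>>11) & 0x1f = 28  ←
kind [10+:1] = (word>>10) & 0x1 = 1
slot [6+:4] = (word>>6) & 0xf = 1
lvl [2+:4] = (word>>2) & 0xf = 1
mode [1+:1] = (word>>1) & 0x1 = 1
chan [0+:1] = (word>>0) & 0x1 = 1
opcode signed 5b, MSB=1: 28 - 32 = -4

-4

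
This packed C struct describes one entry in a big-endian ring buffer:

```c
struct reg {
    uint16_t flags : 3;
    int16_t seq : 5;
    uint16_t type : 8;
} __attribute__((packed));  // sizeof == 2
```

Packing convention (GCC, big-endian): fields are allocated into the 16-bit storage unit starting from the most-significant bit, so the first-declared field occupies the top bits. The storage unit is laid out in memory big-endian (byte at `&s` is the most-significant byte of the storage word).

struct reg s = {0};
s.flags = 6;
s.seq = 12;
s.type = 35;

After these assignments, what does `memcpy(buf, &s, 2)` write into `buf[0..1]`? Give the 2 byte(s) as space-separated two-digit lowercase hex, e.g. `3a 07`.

[13+:3] flags=6 & 0x7 = 0x6; word=0xc000
[8+:5] seq=12 & 0x1f = 0xc; word=0xcc00
[0+:8] type=35 & 0xff = 0x23; word=0xcc23
word = 0xcc23 → big-endian bytes:
  [0]=0xcc  [1]=0x23

cc 23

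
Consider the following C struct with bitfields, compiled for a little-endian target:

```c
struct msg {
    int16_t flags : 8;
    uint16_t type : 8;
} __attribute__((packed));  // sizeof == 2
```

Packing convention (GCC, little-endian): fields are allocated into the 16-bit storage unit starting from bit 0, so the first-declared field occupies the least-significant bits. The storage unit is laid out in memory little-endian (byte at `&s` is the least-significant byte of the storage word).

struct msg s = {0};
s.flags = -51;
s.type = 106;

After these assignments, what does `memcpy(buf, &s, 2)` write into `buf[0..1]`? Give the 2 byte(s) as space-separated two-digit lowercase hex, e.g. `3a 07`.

[0+:8] flags=-51 & 0xff = 0xcd; word=0x00cd
[8+:8] type=106 & 0xff = 0x6a; word=0x6acd
word = 0x6acd → little-endian bytes:
  [0]=0xcd  [1]=0x6a

cd 6a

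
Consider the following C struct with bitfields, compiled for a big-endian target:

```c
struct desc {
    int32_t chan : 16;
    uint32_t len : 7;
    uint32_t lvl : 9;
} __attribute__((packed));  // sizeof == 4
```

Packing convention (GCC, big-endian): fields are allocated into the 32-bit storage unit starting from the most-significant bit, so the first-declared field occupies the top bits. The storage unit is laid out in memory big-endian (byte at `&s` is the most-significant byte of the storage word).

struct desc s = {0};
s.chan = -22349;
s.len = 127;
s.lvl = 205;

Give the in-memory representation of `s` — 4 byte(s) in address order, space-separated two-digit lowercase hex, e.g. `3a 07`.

chan:16 = -22349 → 0xa8b3 << 16 → word 0xa8b30000
len:7 = 127 → 0x7f << 9 → word 0xa8b3fe00
lvl:9 = 205 → 0xcd << 0 → word 0xa8b3fecd
word = 0xa8b3fecd → big-endian bytes:
  [0]=0xa8  [1]=0xb3  [2]=0xfe  [3]=0xcd

a8 b3 fe cd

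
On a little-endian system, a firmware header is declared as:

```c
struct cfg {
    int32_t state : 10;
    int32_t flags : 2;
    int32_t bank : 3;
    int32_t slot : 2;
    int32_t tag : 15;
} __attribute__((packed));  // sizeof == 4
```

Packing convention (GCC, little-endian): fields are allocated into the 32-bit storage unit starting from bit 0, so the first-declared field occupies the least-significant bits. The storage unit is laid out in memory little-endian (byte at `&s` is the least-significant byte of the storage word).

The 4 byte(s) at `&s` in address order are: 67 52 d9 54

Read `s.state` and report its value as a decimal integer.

-409

[0]=0x67 [1]=0x52 [2]=0xd9 [3]=0x54 (little-endian) → word 0x54d95267
state [0+:10] = (word>>0) & 0x3ff = 615  ←
flags [10+:2] = (word>>10) & 0x3 = 0
bank [12+:3] = (word>>12) & 0x7 = 5
slot [15+:2] = (word>>15) & 0x3 = 2
tag [17+:15] = (word>>17) & 0x7fff = 10860
state signed 10b, MSB=1: 615 - 1024 = -409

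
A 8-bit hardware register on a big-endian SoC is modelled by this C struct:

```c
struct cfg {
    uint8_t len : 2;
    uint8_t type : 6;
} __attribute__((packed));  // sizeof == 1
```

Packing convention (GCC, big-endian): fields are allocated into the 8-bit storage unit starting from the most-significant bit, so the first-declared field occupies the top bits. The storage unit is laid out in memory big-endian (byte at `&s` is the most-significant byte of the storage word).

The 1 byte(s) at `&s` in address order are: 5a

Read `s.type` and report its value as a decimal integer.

[0]=0x5a (big-endian) → word 0x5a
len [6+:2] = (word>>6) & 0x3 = 1
type [0+:6] = (word>>0) & 0x3f = 26  ←

26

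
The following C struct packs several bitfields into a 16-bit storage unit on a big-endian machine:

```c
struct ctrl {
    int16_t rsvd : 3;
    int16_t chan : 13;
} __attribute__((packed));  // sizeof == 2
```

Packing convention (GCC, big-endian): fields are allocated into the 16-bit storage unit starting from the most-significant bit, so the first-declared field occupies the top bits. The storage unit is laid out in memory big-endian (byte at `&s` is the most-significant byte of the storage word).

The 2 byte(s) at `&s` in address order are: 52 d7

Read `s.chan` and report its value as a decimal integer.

[0]=0x52 [1]=0xd7 (big-endian) → word 0x52d7
rsvd:3 @ bit 13 → (0x52d7>>13)&0x7 = 0x2
chan:13 @ bit 0 → (0x52d7>>0)&0x1fff = 0x12d7  ←
chan signed 13b, MSB=1: 4823 - 8192 = -3369

-3369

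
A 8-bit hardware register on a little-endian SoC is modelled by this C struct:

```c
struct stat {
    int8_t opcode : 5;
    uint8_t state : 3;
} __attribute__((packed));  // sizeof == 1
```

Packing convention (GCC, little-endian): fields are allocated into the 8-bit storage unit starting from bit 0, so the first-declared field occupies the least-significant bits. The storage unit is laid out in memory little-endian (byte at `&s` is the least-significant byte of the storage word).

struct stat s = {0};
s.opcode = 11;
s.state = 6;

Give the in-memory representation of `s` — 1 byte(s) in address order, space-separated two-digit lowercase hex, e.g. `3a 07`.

cb

[0+:5] opcode=11 & 0x1f = 0xb; word=0x0b
[5+:3] state=6 & 0x7 = 0x6; word=0xcb
word = 0xcb → little-endian bytes:
  [0]=0xcb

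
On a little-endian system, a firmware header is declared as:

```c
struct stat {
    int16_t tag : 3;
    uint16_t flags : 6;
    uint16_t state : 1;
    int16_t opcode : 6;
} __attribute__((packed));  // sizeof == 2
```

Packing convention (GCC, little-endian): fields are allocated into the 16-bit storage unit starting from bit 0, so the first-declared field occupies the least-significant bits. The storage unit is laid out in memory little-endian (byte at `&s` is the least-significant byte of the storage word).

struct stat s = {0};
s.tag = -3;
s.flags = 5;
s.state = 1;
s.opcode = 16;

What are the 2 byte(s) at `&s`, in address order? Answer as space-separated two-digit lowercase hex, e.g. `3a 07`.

2d 42

[0+:3] tag=-3 & 0x7 = 0x5; word=0x0005
[3+:6] flags=5 & 0x3f = 0x5; word=0x002d
[9+:1] state=1 & 0x1 = 0x1; word=0x022d
[10+:6] opcode=16 & 0x3f = 0x10; word=0x422d
word = 0x422d → little-endian bytes:
  [0]=0x2d  [1]=0x42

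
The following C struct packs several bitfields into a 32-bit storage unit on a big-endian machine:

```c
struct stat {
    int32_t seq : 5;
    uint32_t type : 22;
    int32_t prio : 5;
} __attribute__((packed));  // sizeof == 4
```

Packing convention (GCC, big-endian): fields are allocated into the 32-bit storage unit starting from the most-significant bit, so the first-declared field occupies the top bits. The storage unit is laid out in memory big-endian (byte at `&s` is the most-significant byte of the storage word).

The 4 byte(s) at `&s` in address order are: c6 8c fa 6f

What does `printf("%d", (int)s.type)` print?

[0]=0xc6 [1]=0x8c [2]=0xfa [3]=0x6f (big-endian) → word 0xc68cfa6f
seq [27+:5] = (word>>27) & 0x1f = 24
type [5+:22] = (word>>5) & 0x3fffff = 3434451  ←
prio [0+:5] = (word>>0) & 0x1f = 15

3434451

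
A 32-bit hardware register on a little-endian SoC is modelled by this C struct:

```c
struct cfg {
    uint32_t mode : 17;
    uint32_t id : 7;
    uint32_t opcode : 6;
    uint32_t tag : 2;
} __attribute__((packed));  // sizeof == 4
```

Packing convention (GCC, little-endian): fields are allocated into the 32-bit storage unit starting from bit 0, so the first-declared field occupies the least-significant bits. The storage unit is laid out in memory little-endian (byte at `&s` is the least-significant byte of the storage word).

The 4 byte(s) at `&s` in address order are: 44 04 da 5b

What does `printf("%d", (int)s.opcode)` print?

27

[0]=0x44 [1]=0x04 [2]=0xda [3]=0x5b (little-endian) → word 0x5bda0444
mode:17 @ bit 0 → (0x5bda0444>>0)&0x1ffff = 0x444
id:7 @ bit 17 → (0x5bda0444>>17)&0x7f = 0x6d
opcode:6 @ bit 24 → (0x5bda0444>>24)&0x3f = 0x1b  ←
tag:2 @ bit 30 → (0x5bda0444>>30)&0x3 = 0x1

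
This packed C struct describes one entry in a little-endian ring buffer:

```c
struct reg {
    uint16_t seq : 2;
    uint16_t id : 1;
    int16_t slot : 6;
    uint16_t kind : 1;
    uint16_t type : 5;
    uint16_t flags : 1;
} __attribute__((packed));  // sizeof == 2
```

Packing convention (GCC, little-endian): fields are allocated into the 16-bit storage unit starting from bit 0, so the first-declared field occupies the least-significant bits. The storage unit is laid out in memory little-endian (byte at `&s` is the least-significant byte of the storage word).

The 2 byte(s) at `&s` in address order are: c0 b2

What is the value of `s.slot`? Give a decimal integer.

[0]=0xc0 [1]=0xb2 (little-endian) → word 0xb2c0
seq [0+:2] = (word>>0) & 0x3 = 0
id [2+:1] = (word>>2) & 0x1 = 0
slot [3+:6] = (word>>3) & 0x3f = 24  ←
kind [9+:1] = (word>>9) & 0x1 = 1
type [10+:5] = (word>>10) & 0x1f = 12
flags [15+:1] = (word>>15) & 0x1 = 1
slot signed 6b, MSB=0: value = 24

24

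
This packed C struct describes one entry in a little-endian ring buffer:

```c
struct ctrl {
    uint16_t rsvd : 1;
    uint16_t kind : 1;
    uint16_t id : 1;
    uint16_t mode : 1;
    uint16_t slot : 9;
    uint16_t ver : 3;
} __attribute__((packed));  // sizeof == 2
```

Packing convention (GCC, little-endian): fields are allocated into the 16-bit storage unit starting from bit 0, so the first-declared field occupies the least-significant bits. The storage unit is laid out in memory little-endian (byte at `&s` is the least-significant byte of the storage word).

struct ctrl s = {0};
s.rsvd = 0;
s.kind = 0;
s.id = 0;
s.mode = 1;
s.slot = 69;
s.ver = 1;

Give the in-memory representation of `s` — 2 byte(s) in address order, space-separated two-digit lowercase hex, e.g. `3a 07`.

rsvd:1 = 0 → 0x0 << 0 → word 0x0000
kind:1 = 0 → 0x0 << 1 → word 0x0000
id:1 = 0 → 0x0 << 2 → word 0x0000
mode:1 = 1 → 0x1 << 3 → word 0x0008
slot:9 = 69 → 0x45 << 4 → word 0x0458
ver:3 = 1 → 0x1 << 13 → word 0x2458
word = 0x2458 → little-endian bytes:
  [0]=0x58  [1]=0x24

58 24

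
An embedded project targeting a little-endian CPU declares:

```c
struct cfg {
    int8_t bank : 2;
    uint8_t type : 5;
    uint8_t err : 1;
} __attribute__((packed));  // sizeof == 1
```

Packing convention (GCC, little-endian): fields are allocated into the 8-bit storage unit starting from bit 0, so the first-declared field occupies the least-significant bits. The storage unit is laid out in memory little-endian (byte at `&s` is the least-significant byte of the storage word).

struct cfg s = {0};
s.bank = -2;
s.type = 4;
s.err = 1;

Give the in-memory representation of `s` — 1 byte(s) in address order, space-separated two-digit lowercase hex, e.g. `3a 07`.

92

bank:2 = -2 → 0x2 << 0 → word 0x02
type:5 = 4 → 0x4 << 2 → word 0x12
err:1 = 1 → 0x1 << 7 → word 0x92
word = 0x92 → little-endian bytes:
  [0]=0x92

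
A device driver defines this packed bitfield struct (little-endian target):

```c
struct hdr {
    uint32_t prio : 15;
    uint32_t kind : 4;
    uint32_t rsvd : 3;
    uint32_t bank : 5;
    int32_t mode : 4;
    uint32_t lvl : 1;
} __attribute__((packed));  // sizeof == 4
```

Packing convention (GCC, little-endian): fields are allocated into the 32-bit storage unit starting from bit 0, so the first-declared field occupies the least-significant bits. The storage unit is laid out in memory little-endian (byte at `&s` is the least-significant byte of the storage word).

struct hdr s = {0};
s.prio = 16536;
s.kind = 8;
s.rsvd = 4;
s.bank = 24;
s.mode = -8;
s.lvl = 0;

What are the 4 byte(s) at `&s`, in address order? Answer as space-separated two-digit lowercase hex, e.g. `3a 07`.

prio (15b) val=16536 bits=0x4098 at bit 0: 0x00004098
kind (4b) val=8 bits=0x8 at bit 15: 0x00044098
rsvd (3b) val=4 bits=0x4 at bit 19: 0x00244098
bank (5b) val=24 bits=0x18 at bit 22: 0x06244098
mode (4b) val=-8 bits=0x8 at bit 27: 0x46244098
lvl (1b) val=0 bits=0x0 at bit 31: 0x46244098
word = 0x46244098 → little-endian bytes:
  [0]=0x98  [1]=0x40  [2]=0x24  [3]=0x46

98 40 24 46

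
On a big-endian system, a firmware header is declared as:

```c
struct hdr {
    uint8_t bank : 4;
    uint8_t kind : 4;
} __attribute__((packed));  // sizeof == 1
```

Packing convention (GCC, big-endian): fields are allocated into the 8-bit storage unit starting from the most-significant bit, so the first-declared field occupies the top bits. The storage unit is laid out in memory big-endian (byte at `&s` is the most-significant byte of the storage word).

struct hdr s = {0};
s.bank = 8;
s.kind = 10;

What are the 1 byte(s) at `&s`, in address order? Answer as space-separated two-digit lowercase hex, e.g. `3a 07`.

[4+:4] bank=8 & 0xf = 0x8; word=0x80
[0+:4] kind=10 & 0xf = 0xa; word=0x8a
word = 0x8a → big-endian bytes:
  [0]=0x8a

8a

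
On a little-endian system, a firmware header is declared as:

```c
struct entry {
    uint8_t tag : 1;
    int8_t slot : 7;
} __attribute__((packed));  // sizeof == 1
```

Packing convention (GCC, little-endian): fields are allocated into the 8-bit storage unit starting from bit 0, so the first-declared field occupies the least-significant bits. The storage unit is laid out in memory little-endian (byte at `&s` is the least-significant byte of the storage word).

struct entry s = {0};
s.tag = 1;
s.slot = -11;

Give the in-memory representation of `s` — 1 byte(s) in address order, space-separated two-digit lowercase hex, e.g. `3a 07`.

tag (1b) val=1 bits=0x1 at bit 0: 0x01
slot (7b) val=-11 bits=0x75 at bit 1: 0xeb
word = 0xeb → little-endian bytes:
  [0]=0xeb

eb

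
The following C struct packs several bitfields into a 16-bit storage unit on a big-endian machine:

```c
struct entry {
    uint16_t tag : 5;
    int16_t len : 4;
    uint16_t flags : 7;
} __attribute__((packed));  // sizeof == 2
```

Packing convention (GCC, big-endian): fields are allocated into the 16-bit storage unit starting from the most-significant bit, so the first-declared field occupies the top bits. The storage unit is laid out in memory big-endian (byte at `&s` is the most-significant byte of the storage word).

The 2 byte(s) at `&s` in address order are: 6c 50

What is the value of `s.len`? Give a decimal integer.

-8

[0]=0x6c [1]=0x50 (big-endian) → word 0x6c50
tag:5 @ bit 11 → (0x6c50>>11)&0x1f = 0xd
len:4 @ bit 7 → (0x6c50>>7)&0xf = 0x8  ←
flags:7 @ bit 0 → (0x6c50>>0)&0x7f = 0x50
len signed 4b, MSB=1: 8 - 16 = -8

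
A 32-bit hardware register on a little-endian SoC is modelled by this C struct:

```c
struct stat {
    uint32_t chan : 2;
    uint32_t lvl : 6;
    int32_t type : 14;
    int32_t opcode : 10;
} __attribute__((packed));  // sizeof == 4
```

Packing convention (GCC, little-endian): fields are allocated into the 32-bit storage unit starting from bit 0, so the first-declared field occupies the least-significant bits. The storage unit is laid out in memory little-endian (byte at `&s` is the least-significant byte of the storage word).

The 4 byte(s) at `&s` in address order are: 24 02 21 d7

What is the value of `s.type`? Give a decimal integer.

[0]=0x24 [1]=0x02 [2]=0x21 [3]=0xd7 (little-endian) → word 0xd7210224
chan:2 @ bit 0 → (0xd7210224>>0)&0x3 = 0x0
lvl:6 @ bit 2 → (0xd7210224>>2)&0x3f = 0x9
type:14 @ bit 8 → (0xd7210224>>8)&0x3fff = 0x2102  ←
opcode:10 @ bit 22 → (0xd7210224>>22)&0x3ff = 0x35c
type signed 14b, MSB=1: 8450 - 16384 = -7934

-7934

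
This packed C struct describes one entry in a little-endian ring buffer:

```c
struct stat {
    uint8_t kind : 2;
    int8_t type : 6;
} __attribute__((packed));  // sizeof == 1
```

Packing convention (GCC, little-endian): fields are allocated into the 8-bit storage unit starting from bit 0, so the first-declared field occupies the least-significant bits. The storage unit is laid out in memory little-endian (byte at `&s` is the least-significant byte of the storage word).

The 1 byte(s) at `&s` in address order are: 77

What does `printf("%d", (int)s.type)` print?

[0]=0x77 (little-endian) → word 0x77
kind [0+:2] = (word>>0) & 0x3 = 3
type [2+:6] = (word>>2) & 0x3f = 29  ←
type signed 6b, MSB=0: value = 29

29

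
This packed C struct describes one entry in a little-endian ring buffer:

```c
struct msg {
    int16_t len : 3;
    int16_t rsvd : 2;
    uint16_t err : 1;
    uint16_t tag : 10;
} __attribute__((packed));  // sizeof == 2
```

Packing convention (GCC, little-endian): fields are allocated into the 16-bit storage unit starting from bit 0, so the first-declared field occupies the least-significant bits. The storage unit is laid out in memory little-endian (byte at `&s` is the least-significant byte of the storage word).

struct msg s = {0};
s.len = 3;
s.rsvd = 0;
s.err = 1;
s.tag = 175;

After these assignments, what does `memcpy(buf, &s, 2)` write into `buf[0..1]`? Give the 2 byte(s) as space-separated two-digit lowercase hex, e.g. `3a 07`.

e3 2b

len (3b) val=3 bits=0x3 at bit 0: 0x0003
rsvd (2b) val=0 bits=0x0 at bit 3: 0x0003
err (1b) val=1 bits=0x1 at bit 5: 0x0023
tag (10b) val=175 bits=0xaf at bit 6: 0x2be3
word = 0x2be3 → little-endian bytes:
  [0]=0xe3  [1]=0x2b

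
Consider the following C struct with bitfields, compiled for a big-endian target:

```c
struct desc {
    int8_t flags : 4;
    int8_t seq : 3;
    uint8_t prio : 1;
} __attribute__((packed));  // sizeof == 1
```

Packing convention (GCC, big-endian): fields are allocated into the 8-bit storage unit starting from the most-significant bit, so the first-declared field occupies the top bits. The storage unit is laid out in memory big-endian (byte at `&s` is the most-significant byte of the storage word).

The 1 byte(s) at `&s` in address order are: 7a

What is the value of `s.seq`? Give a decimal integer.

[0]=0x7a (big-endian) → word 0x7a
flags [4+:4] = (word>>4) & 0xf = 7
seq [1+:3] = (word>>1) & 0x7 = 5  ←
prio [0+:1] = (word>>0) & 0x1 = 0
seq signed 3b, MSB=1: 5 - 8 = -3

-3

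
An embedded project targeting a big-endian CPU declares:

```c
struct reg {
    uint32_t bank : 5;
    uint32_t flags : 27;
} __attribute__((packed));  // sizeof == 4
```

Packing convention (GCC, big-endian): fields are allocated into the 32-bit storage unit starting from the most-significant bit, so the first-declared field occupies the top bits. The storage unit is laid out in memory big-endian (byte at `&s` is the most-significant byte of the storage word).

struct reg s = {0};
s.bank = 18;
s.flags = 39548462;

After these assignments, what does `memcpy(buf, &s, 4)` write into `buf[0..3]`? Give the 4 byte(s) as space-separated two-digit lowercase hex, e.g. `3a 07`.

bank (5b) val=18 bits=0x12 at bit 27: 0x90000000
flags (27b) val=39548462 bits=0x25b762e at bit 0: 0x925b762e
word = 0x925b762e → big-endian bytes:
  [0]=0x92  [1]=0x5b  [2]=0x76  [3]=0x2e

92 5b 76 2e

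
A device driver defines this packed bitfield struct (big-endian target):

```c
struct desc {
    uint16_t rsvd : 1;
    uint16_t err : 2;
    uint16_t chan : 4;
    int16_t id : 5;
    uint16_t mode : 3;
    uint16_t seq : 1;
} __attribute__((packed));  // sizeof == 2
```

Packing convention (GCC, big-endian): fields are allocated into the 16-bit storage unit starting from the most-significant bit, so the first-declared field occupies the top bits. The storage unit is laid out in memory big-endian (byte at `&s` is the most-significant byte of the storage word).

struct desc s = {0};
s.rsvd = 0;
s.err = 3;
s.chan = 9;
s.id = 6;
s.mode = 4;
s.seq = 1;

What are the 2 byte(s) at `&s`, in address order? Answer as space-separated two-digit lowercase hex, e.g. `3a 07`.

rsvd (1b) val=0 bits=0x0 at bit 15: 0x0000
err (2b) val=3 bits=0x3 at bit 13: 0x6000
chan (4b) val=9 bits=0x9 at bit 9: 0x7200
id (5b) val=6 bits=0x6 at bit 4: 0x7260
mode (3b) val=4 bits=0x4 at bit 1: 0x7268
seq (1b) val=1 bits=0x1 at bit 0: 0x7269
word = 0x7269 → big-endian bytes:
  [0]=0x72  [1]=0x69

72 69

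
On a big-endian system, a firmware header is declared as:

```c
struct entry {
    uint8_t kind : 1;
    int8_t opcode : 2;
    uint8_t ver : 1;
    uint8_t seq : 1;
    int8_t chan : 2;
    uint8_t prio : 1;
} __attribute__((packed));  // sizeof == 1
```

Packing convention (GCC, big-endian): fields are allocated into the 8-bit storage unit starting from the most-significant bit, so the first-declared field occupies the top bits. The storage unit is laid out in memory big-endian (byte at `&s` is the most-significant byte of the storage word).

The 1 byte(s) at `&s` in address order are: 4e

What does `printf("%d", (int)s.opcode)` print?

[0]=0x4e (big-endian) → word 0x4e
kind:1 @ bit 7 → (0x4e>>7)&0x1 = 0x0
opcode:2 @ bit 5 → (0x4e>>5)&0x3 = 0x2  ←
ver:1 @ bit 4 → (0x4e>>4)&0x1 = 0x0
seq:1 @ bit 3 → (0x4e>>3)&0x1 = 0x1
chan:2 @ bit 1 → (0x4e>>1)&0x3 = 0x3
prio:1 @ bit 0 → (0x4e>>0)&0x1 = 0x0
opcode signed 2b, MSB=1: 2 - 4 = -2

-2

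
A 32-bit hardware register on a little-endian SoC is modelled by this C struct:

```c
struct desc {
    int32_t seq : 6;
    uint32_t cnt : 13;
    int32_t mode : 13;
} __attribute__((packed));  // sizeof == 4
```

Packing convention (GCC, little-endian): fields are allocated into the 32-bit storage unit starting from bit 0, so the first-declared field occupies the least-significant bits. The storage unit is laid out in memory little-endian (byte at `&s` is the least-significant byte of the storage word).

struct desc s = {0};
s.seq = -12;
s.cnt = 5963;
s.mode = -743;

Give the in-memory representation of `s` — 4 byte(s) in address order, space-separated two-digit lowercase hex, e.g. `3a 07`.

[0+:6] seq=-12 & 0x3f = 0x34; word=0x00000034
[6+:13] cnt=5963 & 0x1fff = 0x174b; word=0x0005d2f4
[19+:13] mode=-743 & 0x1fff = 0x1d19; word=0xe8cdd2f4
word = 0xe8cdd2f4 → little-endian bytes:
  [0]=0xf4  [1]=0xd2  [2]=0xcd  [3]=0xe8

f4 d2 cd e8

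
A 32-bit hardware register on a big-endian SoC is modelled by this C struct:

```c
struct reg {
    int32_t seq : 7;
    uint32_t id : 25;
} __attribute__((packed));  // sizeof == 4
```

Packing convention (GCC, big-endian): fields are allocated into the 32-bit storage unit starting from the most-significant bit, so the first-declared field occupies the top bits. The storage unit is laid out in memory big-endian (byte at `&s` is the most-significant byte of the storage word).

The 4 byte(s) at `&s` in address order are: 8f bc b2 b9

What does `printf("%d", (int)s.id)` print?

29143737

[0]=0x8f [1]=0xbc [2]=0xb2 [3]=0xb9 (big-endian) → word 0x8fbcb2b9
seq:7 @ bit 25 → (0x8fbcb2b9>>25)&0x7f = 0x47
id:25 @ bit 0 → (0x8fbcb2b9>>0)&0x1ffffff = 0x1bcb2b9  ←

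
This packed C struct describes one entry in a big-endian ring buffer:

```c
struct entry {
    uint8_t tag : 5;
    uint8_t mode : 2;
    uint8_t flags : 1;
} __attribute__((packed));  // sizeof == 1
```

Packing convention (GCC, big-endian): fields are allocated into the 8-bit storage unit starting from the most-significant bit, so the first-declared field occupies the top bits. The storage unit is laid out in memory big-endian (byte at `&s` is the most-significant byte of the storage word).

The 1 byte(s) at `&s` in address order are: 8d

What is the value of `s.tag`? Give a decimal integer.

[0]=0x8d (big-endian) → word 0x8d
tag [3+:5] = (word>>3) & 0x1f = 17  ←
mode [1+:2] = (word>>1) & 0x3 = 2
flags [0+:1] = (word>>0) & 0x1 = 1

17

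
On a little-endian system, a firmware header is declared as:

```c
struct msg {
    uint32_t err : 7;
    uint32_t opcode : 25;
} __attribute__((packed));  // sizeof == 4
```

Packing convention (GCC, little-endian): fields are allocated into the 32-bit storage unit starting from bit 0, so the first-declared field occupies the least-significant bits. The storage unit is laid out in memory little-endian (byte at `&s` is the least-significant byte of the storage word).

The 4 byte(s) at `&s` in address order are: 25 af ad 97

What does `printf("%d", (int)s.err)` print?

37

[0]=0x25 [1]=0xaf [2]=0xad [3]=0x97 (little-endian) → word 0x97adaf25
err [0+:7] = (word>>0) & 0x7f = 37  ←
opcode [7+:25] = (word>>7) & 0x1ffffff = 19880798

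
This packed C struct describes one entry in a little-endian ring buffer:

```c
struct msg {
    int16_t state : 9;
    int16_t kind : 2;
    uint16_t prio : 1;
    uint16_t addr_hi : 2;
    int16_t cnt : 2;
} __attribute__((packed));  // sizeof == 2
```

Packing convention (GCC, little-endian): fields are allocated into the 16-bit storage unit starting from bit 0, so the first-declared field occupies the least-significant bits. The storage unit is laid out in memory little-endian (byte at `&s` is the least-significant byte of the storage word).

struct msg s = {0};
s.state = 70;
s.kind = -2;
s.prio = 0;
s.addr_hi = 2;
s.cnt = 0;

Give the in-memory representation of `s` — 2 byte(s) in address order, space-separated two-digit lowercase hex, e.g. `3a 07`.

46 24

state (9b) val=70 bits=0x46 at bit 0: 0x0046
kind (2b) val=-2 bits=0x2 at bit 9: 0x0446
prio (1b) val=0 bits=0x0 at bit 11: 0x0446
addr_hi (2b) val=2 bits=0x2 at bit 12: 0x2446
cnt (2b) val=0 bits=0x0 at bit 14: 0x2446
word = 0x2446 → little-endian bytes:
  [0]=0x46  [1]=0x24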